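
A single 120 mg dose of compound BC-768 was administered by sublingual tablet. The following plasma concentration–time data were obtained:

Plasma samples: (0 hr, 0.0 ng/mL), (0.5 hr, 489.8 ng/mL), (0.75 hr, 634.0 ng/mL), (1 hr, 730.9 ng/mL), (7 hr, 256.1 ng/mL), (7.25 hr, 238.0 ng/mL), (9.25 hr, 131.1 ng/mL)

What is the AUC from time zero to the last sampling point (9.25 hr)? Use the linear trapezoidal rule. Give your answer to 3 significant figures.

Trapezoidal AUC_0→9.25:
  [0→0.5]: (0.0+489.8)/2 × 0.5 = 122.45
  [0.5→0.75]: (489.8+634.0)/2 × 0.25 = 140.475
  [0.75→1]: (634.0+730.9)/2 × 0.25 = 170.6125
  [1→7]: (730.9+256.1)/2 × 6 = 2961.0
  [7→7.25]: (256.1+238.0)/2 × 0.25 = 61.7625
  [7.25→9.25]: (238.0+131.1)/2 × 2 = 369.1
  Sum = 3825.4 ng/mL·hr

AUC = 3830 ng/mL·hr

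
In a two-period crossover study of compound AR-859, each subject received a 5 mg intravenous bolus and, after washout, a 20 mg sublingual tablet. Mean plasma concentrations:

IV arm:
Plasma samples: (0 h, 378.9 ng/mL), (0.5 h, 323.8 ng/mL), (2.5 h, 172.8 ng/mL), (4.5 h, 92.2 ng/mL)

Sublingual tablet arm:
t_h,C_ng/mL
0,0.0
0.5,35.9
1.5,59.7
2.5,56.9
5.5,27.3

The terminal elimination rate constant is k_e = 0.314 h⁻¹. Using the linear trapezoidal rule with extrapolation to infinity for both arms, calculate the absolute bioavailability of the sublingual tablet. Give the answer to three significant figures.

Trapezoidal AUC_0→4.5 (IV):
  [0→0.5]: (378.9+323.8)/2 × 0.5 = 175.675
  [0.5→2.5]: (323.8+172.8)/2 × 2 = 496.6
  [2.5→4.5]: (172.8+92.2)/2 × 2 = 265.0
  Sum = 937.275 ng/mL·h
IV tail: 92.2/0.314 = 293.631; AUC_iv,0→∞ = 937.275 + 293.631 = 1230.906 ng/mL·h
Trapezoidal AUC_0→5.5 (sublingual tablet):
  [0→0.5]: (0.0+35.9)/2 × 0.5 = 8.975
  [0.5→1.5]: (35.9+59.7)/2 × 1 = 47.8
  [1.5→2.5]: (59.7+56.9)/2 × 1 = 58.3
  [2.5→5.5]: (56.9+27.3)/2 × 3 = 126.3
  Sum = 241.375 ng/mL·h
sublingual tablet tail: 27.3/0.314 = 86.943; AUC_ev,0→∞ = 241.375 + 86.943 = 328.318 ng/mL·h
F = (AUC_ev/D_ev)/(AUC_iv/D_iv) = (328.318/20)/(1230.906/5) = 16.4159/246.1812 = 0.0667

F = 0.0667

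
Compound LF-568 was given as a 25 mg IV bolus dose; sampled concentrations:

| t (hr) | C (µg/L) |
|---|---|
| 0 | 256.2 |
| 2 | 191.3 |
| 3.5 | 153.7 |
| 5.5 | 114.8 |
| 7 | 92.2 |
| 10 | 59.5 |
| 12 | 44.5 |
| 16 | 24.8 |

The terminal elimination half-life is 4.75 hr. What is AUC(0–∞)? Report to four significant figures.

AUC = 1770 µg/L·hr

Trapezoidal AUC_0→16:
  [0→2]: (256.2+191.3)/2 × 2 = 447.5
  [2→3.5]: (191.3+153.7)/2 × 1.5 = 258.75
  [3.5→5.5]: (153.7+114.8)/2 × 2 = 268.5
  [5.5→7]: (114.8+92.2)/2 × 1.5 = 155.25
  [7→10]: (92.2+59.5)/2 × 3 = 227.55
  [10→12]: (59.5+44.5)/2 × 2 = 104.0
  [12→16]: (44.5+24.8)/2 × 4 = 138.6
  Sum = 1600.15 µg/L·hr
k_e = ln2 / t½ = 0.693147 / 4.75 = 0.1459 hr^-1
Extrapolated tail: C_last / k_e = 24.8 / 0.1459 = 169.979
AUC_0→∞ = 1600.15 + 169.979 = 1770.129 µg/L·hr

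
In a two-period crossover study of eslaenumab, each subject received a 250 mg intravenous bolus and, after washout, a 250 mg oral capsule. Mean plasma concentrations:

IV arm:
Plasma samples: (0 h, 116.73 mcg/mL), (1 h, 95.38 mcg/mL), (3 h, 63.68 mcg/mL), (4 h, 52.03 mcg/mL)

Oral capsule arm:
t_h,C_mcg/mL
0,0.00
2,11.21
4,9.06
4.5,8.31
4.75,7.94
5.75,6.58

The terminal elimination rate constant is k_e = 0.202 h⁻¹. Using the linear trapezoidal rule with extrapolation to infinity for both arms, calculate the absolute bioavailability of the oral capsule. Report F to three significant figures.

Trapezoidal AUC_0→4 (IV):
  [0→1]: (116.73+95.38)/2 × 1 = 106.055
  [1→3]: (95.38+63.68)/2 × 2 = 159.06
  [3→4]: (63.68+52.03)/2 × 1 = 57.855
  Sum = 322.97 mcg/mL·h
IV tail: 52.03/0.202 = 257.574; AUC_iv,0→∞ = 322.97 + 257.574 = 580.544 mcg/mL·h
Trapezoidal AUC_0→5.75 (oral capsule):
  [0→2]: (0.00+11.21)/2 × 2 = 11.21
  [2→4]: (11.21+9.06)/2 × 2 = 20.27
  [4→4.5]: (9.06+8.31)/2 × 0.5 = 4.3425
  [4.5→4.75]: (8.31+7.94)/2 × 0.25 = 2.03125
  [4.75→5.75]: (7.94+6.58)/2 × 1 = 7.26
  Sum = 45.11375 mcg/mL·h
oral capsule tail: 6.58/0.202 = 32.574; AUC_ev,0→∞ = 45.11375 + 32.574 = 77.68775 mcg/mL·h
F = (AUC_ev/D_ev)/(AUC_iv/D_iv) = (77.68775/250)/(580.544/250) = 0.310751/2.322176 = 0.1338

F = 0.134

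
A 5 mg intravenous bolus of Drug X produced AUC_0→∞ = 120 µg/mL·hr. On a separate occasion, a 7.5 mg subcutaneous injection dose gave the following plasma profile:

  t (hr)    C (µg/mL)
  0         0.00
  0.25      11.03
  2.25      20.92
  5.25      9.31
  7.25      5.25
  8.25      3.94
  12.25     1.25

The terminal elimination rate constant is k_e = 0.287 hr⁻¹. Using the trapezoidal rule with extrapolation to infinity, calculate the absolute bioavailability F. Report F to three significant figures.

Trapezoidal AUC_0→12.25 (subcutaneous injection):
  [0→0.25]: (0.00+11.03)/2 × 0.25 = 1.37875
  [0.25→2.25]: (11.03+20.92)/2 × 2 = 31.95
  [2.25→5.25]: (20.92+9.31)/2 × 3 = 45.345
  [5.25→7.25]: (9.31+5.25)/2 × 2 = 14.56
  [7.25→8.25]: (5.25+3.94)/2 × 1 = 4.595
  [8.25→12.25]: (3.94+1.25)/2 × 4 = 10.38
  Sum = 108.20875 µg/mL·hr
Tail: C_last/k_e = 1.25/0.287 = 4.355
AUC_0→∞ (subcutaneous injection) = 108.20875 + 4.355 = 112.56375 µg/mL·hr
F = (AUC_ev/D_ev)/(AUC_iv/D_iv) = (112.56375/7.5)/(120/5) = 15.0085/24 = 0.6254

F = 0.625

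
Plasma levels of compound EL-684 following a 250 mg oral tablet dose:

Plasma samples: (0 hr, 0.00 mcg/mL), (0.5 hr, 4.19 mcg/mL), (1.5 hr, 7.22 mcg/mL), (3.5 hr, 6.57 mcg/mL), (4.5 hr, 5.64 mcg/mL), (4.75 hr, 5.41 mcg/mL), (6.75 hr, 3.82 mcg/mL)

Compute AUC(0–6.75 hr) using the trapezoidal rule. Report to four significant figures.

AUC = 37.26 mcg/mL·hr

Trapezoidal AUC_0→6.75:
  [0→0.5]: (0.00+4.19)/2 × 0.5 = 1.0475
  [0.5→1.5]: (4.19+7.22)/2 × 1 = 5.705
  [1.5→3.5]: (7.22+6.57)/2 × 2 = 13.79
  [3.5→4.5]: (6.57+5.64)/2 × 1 = 6.105
  [4.5→4.75]: (5.64+5.41)/2 × 0.25 = 1.38125
  [4.75→6.75]: (5.41+3.82)/2 × 2 = 9.23
  Sum = 37.25875 mcg/mL·hr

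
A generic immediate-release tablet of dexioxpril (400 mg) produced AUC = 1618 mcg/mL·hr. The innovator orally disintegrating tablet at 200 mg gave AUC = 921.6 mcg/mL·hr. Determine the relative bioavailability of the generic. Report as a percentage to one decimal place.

F_rel = 87.8%

F_rel = (AUC_test/D_test) / (AUC_ref/D_ref)
      = (1618/400) / (921.6/200)
      = 4.045 / 4.608 = 0.8778 = 87.78%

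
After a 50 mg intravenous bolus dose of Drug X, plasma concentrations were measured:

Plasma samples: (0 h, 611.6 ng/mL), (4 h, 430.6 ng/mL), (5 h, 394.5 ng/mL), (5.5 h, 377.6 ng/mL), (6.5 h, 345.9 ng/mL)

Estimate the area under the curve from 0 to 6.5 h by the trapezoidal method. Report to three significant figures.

Trapezoidal AUC_0→6.5:
  [0→4]: (611.6+430.6)/2 × 4 = 2084.4
  [4→5]: (430.6+394.5)/2 × 1 = 412.55
  [5→5.5]: (394.5+377.6)/2 × 0.5 = 193.025
  [5.5→6.5]: (377.6+345.9)/2 × 1 = 361.75
  Sum = 3051.725 ng/mL·h

AUC = 3050 ng/mL·h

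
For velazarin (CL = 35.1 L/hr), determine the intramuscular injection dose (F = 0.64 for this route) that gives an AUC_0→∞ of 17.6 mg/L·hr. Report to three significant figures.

Dose = CL × AUC_0→∞ / F
     = 35.1 × 17.6 / 0.64 = 965.25 mg

Dose = 965 mg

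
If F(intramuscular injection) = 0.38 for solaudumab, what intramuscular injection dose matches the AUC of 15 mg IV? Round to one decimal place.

D_intramuscular = 39.5 mg

For equal systemic exposure: F × D_ev = D_iv
D_ev = D_iv / F = 15 / 0.38 = 39.4737 mg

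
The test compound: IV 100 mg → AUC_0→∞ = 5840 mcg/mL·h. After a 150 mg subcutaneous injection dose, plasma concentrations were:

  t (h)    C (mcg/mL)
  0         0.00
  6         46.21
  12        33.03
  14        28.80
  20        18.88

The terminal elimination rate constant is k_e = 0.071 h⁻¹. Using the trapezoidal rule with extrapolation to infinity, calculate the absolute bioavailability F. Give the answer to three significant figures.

F = 0.0967

Trapezoidal AUC_0→20 (subcutaneous injection):
  [0→6]: (0.00+46.21)/2 × 6 = 138.63
  [6→12]: (46.21+33.03)/2 × 6 = 237.72
  [12→14]: (33.03+28.80)/2 × 2 = 61.83
  [14→20]: (28.80+18.88)/2 × 6 = 143.04
  Sum = 581.22 mcg/mL·h
Tail: C_last/k_e = 18.88/0.071 = 265.915
AUC_0→∞ (subcutaneous injection) = 581.22 + 265.915 = 847.135 mcg/mL·h
F = (AUC_ev/D_ev)/(AUC_iv/D_iv) = (847.135/150)/(5840/100) = 5.64757/58.4 = 0.0967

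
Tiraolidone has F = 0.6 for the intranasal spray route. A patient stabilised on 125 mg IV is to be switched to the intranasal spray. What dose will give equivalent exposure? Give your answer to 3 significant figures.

For equal systemic exposure: F × D_ev = D_iv
D_ev = D_iv / F = 125 / 0.6 = 208.333 mg

D_intranasal = 208 mg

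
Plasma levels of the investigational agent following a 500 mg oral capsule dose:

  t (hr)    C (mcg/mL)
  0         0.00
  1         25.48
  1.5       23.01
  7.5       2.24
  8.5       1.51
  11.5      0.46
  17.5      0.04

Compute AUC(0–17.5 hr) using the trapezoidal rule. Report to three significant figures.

AUC = 107 mcg/mL·hr

Trapezoidal AUC_0→17.5:
  [0→1]: (0.00+25.48)/2 × 1 = 12.74
  [1→1.5]: (25.48+23.01)/2 × 0.5 = 12.1225
  [1.5→7.5]: (23.01+2.24)/2 × 6 = 75.75
  [7.5→8.5]: (2.24+1.51)/2 × 1 = 1.875
  [8.5→11.5]: (1.51+0.46)/2 × 3 = 2.955
  [11.5→17.5]: (0.46+0.04)/2 × 6 = 1.5
  Sum = 106.9425 mcg/mL·hr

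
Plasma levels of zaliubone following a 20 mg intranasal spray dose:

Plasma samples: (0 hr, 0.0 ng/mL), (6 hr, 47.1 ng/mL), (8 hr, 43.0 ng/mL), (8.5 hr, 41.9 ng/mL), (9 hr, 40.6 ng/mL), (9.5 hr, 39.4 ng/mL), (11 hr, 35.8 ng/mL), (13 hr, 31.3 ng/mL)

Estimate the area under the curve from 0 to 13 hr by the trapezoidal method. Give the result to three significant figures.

Trapezoidal AUC_0→13:
  [0→6]: (0.0+47.1)/2 × 6 = 141.3
  [6→8]: (47.1+43.0)/2 × 2 = 90.1
  [8→8.5]: (43.0+41.9)/2 × 0.5 = 21.225
  [8.5→9]: (41.9+40.6)/2 × 0.5 = 20.625
  [9→9.5]: (40.6+39.4)/2 × 0.5 = 20.0
  [9.5→11]: (39.4+35.8)/2 × 1.5 = 56.4
  [11→13]: (35.8+31.3)/2 × 2 = 67.1
  Sum = 416.75 ng/mL·hr

AUC = 417 ng/mL·hr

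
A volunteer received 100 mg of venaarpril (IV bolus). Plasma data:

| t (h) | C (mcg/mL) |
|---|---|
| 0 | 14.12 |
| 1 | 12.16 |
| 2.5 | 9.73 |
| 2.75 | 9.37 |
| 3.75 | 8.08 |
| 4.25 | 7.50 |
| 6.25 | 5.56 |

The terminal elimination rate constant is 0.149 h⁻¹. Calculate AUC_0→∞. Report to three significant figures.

Trapezoidal AUC_0→6.25:
  [0→1]: (14.12+12.16)/2 × 1 = 13.14
  [1→2.5]: (12.16+9.73)/2 × 1.5 = 16.4175
  [2.5→2.75]: (9.73+9.37)/2 × 0.25 = 2.3875
  [2.75→3.75]: (9.37+8.08)/2 × 1 = 8.725
  [3.75→4.25]: (8.08+7.50)/2 × 0.5 = 3.895
  [4.25→6.25]: (7.50+5.56)/2 × 2 = 13.06
  Sum = 57.625 mcg/mL·h
Extrapolated tail: C_last / k_e = 5.56 / 0.149 = 37.315
AUC_0→∞ = 57.625 + 37.315 = 94.94 mcg/mL·h

AUC = 94.9 mcg/mL·h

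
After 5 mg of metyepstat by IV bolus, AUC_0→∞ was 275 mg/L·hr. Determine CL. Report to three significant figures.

CL = 0.0182 L/hr

CL = Dose_iv / AUC_0→∞
   = 5 / 275 = 0.0181818 L/hr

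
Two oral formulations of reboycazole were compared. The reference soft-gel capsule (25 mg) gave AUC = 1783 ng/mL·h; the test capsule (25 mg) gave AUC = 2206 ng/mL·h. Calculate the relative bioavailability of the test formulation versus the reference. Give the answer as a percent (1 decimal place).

F_rel = 123.7%

F_rel = (AUC_test/D_test) / (AUC_ref/D_ref)
      = (2206/25) / (1783/25)
      = 88.24 / 71.32 = 1.2372 = 123.72%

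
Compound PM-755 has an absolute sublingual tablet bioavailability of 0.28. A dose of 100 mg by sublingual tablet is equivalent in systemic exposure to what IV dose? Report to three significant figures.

Systemic exposure from an extravascular dose = F × D_ev, so the equivalent IV dose is F × D_ev.
D_iv = F × D_ev = 0.28 × 100 = 28 mg

D_iv = 28.0 mg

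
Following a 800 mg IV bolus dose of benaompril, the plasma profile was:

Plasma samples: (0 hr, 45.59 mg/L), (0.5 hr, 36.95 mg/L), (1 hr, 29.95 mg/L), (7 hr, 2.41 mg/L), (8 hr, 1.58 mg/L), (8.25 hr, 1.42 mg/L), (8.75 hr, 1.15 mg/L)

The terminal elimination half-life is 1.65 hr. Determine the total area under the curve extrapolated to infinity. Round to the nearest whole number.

AUC = 140 mg/L·hr

Trapezoidal AUC_0→8.75:
  [0→0.5]: (45.59+36.95)/2 × 0.5 = 20.635
  [0.5→1]: (36.95+29.95)/2 × 0.5 = 16.725
  [1→7]: (29.95+2.41)/2 × 6 = 97.08
  [7→8]: (2.41+1.58)/2 × 1 = 1.995
  [8→8.25]: (1.58+1.42)/2 × 0.25 = 0.375
  [8.25→8.75]: (1.42+1.15)/2 × 0.5 = 0.6425
  Sum = 137.4525 mg/L·hr
k_e = ln2 / t½ = 0.693147 / 1.65 = 0.4201 hr^-1
Extrapolated tail: C_last / k_e = 1.15 / 0.4201 = 2.737
AUC_0→∞ = 137.4525 + 2.737 = 140.1895 mg/L·hr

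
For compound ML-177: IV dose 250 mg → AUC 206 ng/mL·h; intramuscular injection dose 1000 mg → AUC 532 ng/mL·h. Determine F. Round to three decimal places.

F = 0.646

F = (AUC_ev / D_ev) / (AUC_iv / D_iv)
  = (532/1000) / (206/250)
  = 0.532 / 0.824 = 0.6456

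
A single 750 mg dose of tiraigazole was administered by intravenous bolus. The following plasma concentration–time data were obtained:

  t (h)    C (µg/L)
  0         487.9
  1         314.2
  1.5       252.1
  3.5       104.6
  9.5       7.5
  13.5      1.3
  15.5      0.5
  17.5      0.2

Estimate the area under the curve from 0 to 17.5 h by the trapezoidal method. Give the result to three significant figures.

Trapezoidal AUC_0→17.5:
  [0→1]: (487.9+314.2)/2 × 1 = 401.05
  [1→1.5]: (314.2+252.1)/2 × 0.5 = 141.575
  [1.5→3.5]: (252.1+104.6)/2 × 2 = 356.7
  [3.5→9.5]: (104.6+7.5)/2 × 6 = 336.3
  [9.5→13.5]: (7.5+1.3)/2 × 4 = 17.6
  [13.5→15.5]: (1.3+0.5)/2 × 2 = 1.8
  [15.5→17.5]: (0.5+0.2)/2 × 2 = 0.7
  Sum = 1255.725 µg/L·h

AUC = 1260 µg/L·h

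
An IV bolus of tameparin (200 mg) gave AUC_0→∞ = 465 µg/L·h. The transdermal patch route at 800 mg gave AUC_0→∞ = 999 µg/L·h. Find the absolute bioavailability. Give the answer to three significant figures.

F = 0.537

F = (AUC_ev / D_ev) / (AUC_iv / D_iv)
  = (999/800) / (465/200)
  = 1.24875 / 2.325 = 0.5371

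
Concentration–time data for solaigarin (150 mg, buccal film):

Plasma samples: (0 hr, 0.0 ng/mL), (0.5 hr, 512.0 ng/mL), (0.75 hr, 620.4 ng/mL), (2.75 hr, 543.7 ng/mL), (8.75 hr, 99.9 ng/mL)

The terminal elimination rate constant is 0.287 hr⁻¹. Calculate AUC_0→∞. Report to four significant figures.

AUC = 3713 ng/mL·hr

Trapezoidal AUC_0→8.75:
  [0→0.5]: (0.0+512.0)/2 × 0.5 = 128.0
  [0.5→0.75]: (512.0+620.4)/2 × 0.25 = 141.55
  [0.75→2.75]: (620.4+543.7)/2 × 2 = 1164.1
  [2.75→8.75]: (543.7+99.9)/2 × 6 = 1930.8
  Sum = 3364.45 ng/mL·hr
Extrapolated tail: C_last / k_e = 99.9 / 0.287 = 348.084
AUC_0→∞ = 3364.45 + 348.084 = 3712.534 ng/mL·hr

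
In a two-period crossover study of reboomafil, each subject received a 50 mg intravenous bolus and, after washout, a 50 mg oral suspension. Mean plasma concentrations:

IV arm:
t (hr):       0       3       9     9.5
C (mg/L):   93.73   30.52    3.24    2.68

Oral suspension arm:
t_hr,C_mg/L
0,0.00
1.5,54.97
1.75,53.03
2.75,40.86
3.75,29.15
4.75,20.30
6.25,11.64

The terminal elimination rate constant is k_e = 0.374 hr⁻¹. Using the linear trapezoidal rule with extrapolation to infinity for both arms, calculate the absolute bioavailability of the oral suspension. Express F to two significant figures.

Trapezoidal AUC_0→9.5 (IV):
  [0→3]: (93.73+30.52)/2 × 3 = 186.375
  [3→9]: (30.52+3.24)/2 × 6 = 101.28
  [9→9.5]: (3.24+2.68)/2 × 0.5 = 1.48
  Sum = 289.135 mg/L·hr
IV tail: 2.68/0.374 = 7.166; AUC_iv,0→∞ = 289.135 + 7.166 = 296.301 mg/L·hr
Trapezoidal AUC_0→6.25 (oral suspension):
  [0→1.5]: (0.00+54.97)/2 × 1.5 = 41.2275
  [1.5→1.75]: (54.97+53.03)/2 × 0.25 = 13.5
  [1.75→2.75]: (53.03+40.86)/2 × 1 = 46.945
  [2.75→3.75]: (40.86+29.15)/2 × 1 = 35.005
  [3.75→4.75]: (29.15+20.30)/2 × 1 = 24.725
  [4.75→6.25]: (20.30+11.64)/2 × 1.5 = 23.955
  Sum = 185.3575 mg/L·hr
oral suspension tail: 11.64/0.374 = 31.123; AUC_ev,0→∞ = 185.3575 + 31.123 = 216.4805 mg/L·hr
F = (AUC_ev/D_ev)/(AUC_iv/D_iv) = (216.4805/50)/(296.301/50) = 4.32961/5.92602 = 0.7306

F = 0.73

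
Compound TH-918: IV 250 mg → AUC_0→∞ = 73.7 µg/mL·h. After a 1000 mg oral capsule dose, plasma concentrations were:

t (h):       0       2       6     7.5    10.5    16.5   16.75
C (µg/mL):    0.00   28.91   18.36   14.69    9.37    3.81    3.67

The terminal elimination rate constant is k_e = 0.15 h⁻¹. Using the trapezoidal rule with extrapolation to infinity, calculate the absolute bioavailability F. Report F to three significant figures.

Trapezoidal AUC_0→16.75 (oral capsule):
  [0→2]: (0.00+28.91)/2 × 2 = 28.91
  [2→6]: (28.91+18.36)/2 × 4 = 94.54
  [6→7.5]: (18.36+14.69)/2 × 1.5 = 24.7875
  [7.5→10.5]: (14.69+9.37)/2 × 3 = 36.09
  [10.5→16.5]: (9.37+3.81)/2 × 6 = 39.54
  [16.5→16.75]: (3.81+3.67)/2 × 0.25 = 0.935
  Sum = 224.8025 µg/mL·h
Tail: C_last/k_e = 3.67/0.15 = 24.467
AUC_0→∞ (oral capsule) = 224.8025 + 24.467 = 249.2695 µg/mL·h
F = (AUC_ev/D_ev)/(AUC_iv/D_iv) = (249.2695/1000)/(73.7/250) = 0.2492695/0.2948 = 0.8456

F = 0.846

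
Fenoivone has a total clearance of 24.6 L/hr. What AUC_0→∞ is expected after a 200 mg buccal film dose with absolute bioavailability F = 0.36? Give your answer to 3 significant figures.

AUC_0→∞ = F × Dose / CL
        = 0.36 × 200 / 24.6 = 2.92683 mg/L·hr

AUC = 2.93 mg/L·hr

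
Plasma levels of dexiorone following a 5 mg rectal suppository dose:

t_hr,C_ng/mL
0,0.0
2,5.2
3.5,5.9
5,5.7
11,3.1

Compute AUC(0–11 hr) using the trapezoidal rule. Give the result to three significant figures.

AUC = 48.6 ng/mL·hr

Trapezoidal AUC_0→11:
  [0→2]: (0.0+5.2)/2 × 2 = 5.2
  [2→3.5]: (5.2+5.9)/2 × 1.5 = 8.325
  [3.5→5]: (5.9+5.7)/2 × 1.5 = 8.7
  [5→11]: (5.7+3.1)/2 × 6 = 26.4
  Sum = 48.625 ng/mL·hr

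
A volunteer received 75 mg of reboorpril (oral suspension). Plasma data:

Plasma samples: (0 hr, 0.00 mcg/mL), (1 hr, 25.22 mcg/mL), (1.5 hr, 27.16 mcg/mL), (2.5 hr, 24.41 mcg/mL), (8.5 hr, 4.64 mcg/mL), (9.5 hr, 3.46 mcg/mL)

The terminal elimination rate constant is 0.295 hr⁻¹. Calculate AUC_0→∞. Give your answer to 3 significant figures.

AUC = 154 mcg/mL·hr

Trapezoidal AUC_0→9.5:
  [0→1]: (0.00+25.22)/2 × 1 = 12.61
  [1→1.5]: (25.22+27.16)/2 × 0.5 = 13.095
  [1.5→2.5]: (27.16+24.41)/2 × 1 = 25.785
  [2.5→8.5]: (24.41+4.64)/2 × 6 = 87.15
  [8.5→9.5]: (4.64+3.46)/2 × 1 = 4.05
  Sum = 142.69 mcg/mL·hr
Extrapolated tail: C_last / k_e = 3.46 / 0.295 = 11.729
AUC_0→∞ = 142.69 + 11.729 = 154.419 mcg/mL·hr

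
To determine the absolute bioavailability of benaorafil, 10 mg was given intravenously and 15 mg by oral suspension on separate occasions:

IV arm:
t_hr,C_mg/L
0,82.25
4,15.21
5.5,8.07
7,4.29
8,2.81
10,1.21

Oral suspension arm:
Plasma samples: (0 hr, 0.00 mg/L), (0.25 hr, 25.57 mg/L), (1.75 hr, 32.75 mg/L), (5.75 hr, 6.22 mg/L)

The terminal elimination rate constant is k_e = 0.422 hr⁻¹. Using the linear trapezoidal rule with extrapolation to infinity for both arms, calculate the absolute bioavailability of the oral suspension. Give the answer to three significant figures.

Trapezoidal AUC_0→10 (IV):
  [0→4]: (82.25+15.21)/2 × 4 = 194.92
  [4→5.5]: (15.21+8.07)/2 × 1.5 = 17.46
  [5.5→7]: (8.07+4.29)/2 × 1.5 = 9.27
  [7→8]: (4.29+2.81)/2 × 1 = 3.55
  [8→10]: (2.81+1.21)/2 × 2 = 4.02
  Sum = 229.22 mg/L·hr
IV tail: 1.21/0.422 = 2.867; AUC_iv,0→∞ = 229.22 + 2.867 = 232.087 mg/L·hr
Trapezoidal AUC_0→5.75 (oral suspension):
  [0→0.25]: (0.00+25.57)/2 × 0.25 = 3.19625
  [0.25→1.75]: (25.57+32.75)/2 × 1.5 = 43.74
  [1.75→5.75]: (32.75+6.22)/2 × 4 = 77.94
  Sum = 124.87625 mg/L·hr
oral suspension tail: 6.22/0.422 = 14.739; AUC_ev,0→∞ = 124.87625 + 14.739 = 139.61525 mg/L·hr
F = (AUC_ev/D_ev)/(AUC_iv/D_iv) = (139.61525/15)/(232.087/10) = 9.30768/23.2087 = 0.4010

F = 0.401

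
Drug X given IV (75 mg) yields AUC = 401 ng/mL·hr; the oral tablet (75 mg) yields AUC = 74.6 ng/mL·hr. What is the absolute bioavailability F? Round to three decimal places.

F = (AUC_ev / D_ev) / (AUC_iv / D_iv)
  = (74.6/75) / (401/75)
  = 0.994667 / 5.34667 = 0.1860

F = 0.186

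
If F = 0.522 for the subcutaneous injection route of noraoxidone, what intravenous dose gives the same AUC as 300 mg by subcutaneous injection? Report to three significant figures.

D_iv = 157 mg

Systemic exposure from an extravascular dose = F × D_ev, so the equivalent IV dose is F × D_ev.
D_iv = F × D_ev = 0.522 × 300 = 156.6 mg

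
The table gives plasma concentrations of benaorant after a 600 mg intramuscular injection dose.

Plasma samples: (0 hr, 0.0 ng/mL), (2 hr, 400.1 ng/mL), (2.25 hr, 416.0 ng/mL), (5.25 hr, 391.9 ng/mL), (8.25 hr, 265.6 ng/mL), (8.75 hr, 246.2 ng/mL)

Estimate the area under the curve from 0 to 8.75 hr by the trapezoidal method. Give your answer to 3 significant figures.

Trapezoidal AUC_0→8.75:
  [0→2]: (0.0+400.1)/2 × 2 = 400.1
  [2→2.25]: (400.1+416.0)/2 × 0.25 = 102.0125
  [2.25→5.25]: (416.0+391.9)/2 × 3 = 1211.85
  [5.25→8.25]: (391.9+265.6)/2 × 3 = 986.25
  [8.25→8.75]: (265.6+246.2)/2 × 0.5 = 127.95
  Sum = 2828.1625 ng/mL·hr

AUC = 2830 ng/mL·hr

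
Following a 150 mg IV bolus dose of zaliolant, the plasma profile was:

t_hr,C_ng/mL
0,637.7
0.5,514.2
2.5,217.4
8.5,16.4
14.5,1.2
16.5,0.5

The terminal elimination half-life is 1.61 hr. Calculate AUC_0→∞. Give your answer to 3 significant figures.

AUC = 1780 ng/mL·hr

Trapezoidal AUC_0→16.5:
  [0→0.5]: (637.7+514.2)/2 × 0.5 = 287.975
  [0.5→2.5]: (514.2+217.4)/2 × 2 = 731.6
  [2.5→8.5]: (217.4+16.4)/2 × 6 = 701.4
  [8.5→14.5]: (16.4+1.2)/2 × 6 = 52.8
  [14.5→16.5]: (1.2+0.5)/2 × 2 = 1.7
  Sum = 1775.475 ng/mL·hr
k_e = ln2 / t½ = 0.693147 / 1.61 = 0.4305 hr^-1
Extrapolated tail: C_last / k_e = 0.5 / 0.4305 = 1.161
AUC_0→∞ = 1775.475 + 1.161 = 1776.636 ng/mL·hr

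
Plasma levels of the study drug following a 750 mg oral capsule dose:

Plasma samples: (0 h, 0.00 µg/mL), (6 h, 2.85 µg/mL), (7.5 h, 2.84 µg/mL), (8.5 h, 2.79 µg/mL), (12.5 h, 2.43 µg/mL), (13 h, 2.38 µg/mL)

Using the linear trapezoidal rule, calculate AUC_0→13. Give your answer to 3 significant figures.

AUC = 27.3 µg/mL·h

Trapezoidal AUC_0→13:
  [0→6]: (0.00+2.85)/2 × 6 = 8.55
  [6→7.5]: (2.85+2.84)/2 × 1.5 = 4.2675
  [7.5→8.5]: (2.84+2.79)/2 × 1 = 2.815
  [8.5→12.5]: (2.79+2.43)/2 × 4 = 10.44
  [12.5→13]: (2.43+2.38)/2 × 0.5 = 1.2025
  Sum = 27.275 µg/mL·h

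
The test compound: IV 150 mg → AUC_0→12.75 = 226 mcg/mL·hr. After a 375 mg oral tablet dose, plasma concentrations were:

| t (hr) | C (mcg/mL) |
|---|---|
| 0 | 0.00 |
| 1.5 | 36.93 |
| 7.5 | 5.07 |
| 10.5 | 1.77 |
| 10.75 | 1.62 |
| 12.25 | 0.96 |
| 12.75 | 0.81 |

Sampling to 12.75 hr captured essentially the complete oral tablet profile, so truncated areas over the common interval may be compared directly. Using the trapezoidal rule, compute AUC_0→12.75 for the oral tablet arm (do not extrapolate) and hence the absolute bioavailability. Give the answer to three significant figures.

Trapezoidal AUC_0→12.75 (oral tablet):
  [0→1.5]: (0.00+36.93)/2 × 1.5 = 27.6975
  [1.5→7.5]: (36.93+5.07)/2 × 6 = 126.0
  [7.5→10.5]: (5.07+1.77)/2 × 3 = 10.26
  [10.5→10.75]: (1.77+1.62)/2 × 0.25 = 0.42375
  [10.75→12.25]: (1.62+0.96)/2 × 1.5 = 1.935
  [12.25→12.75]: (0.96+0.81)/2 × 0.5 = 0.4425
  Sum = 166.75875 mcg/mL·hr
F = (AUC_ev/D_ev)/(AUC_iv/D_iv) = (166.75875/375)/(226/150) = 0.44469/1.50667 = 0.2951

F = 0.295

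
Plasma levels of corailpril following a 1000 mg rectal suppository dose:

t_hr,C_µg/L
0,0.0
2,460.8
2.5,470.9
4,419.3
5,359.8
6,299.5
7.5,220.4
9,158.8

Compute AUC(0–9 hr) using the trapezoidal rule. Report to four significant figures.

Trapezoidal AUC_0→9:
  [0→2]: (0.0+460.8)/2 × 2 = 460.8
  [2→2.5]: (460.8+470.9)/2 × 0.5 = 232.925
  [2.5→4]: (470.9+419.3)/2 × 1.5 = 667.65
  [4→5]: (419.3+359.8)/2 × 1 = 389.55
  [5→6]: (359.8+299.5)/2 × 1 = 329.65
  [6→7.5]: (299.5+220.4)/2 × 1.5 = 389.925
  [7.5→9]: (220.4+158.8)/2 × 1.5 = 284.4
  Sum = 2754.9 µg/L·hr

AUC = 2755 µg/L·hr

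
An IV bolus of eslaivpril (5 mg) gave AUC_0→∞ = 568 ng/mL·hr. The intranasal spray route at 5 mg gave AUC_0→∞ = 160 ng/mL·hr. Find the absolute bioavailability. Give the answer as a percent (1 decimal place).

F = 28.2%

F = (AUC_ev / D_ev) / (AUC_iv / D_iv)
  = (160/5) / (568/5)
  = 32 / 113.6 = 0.2817
  = 28.17%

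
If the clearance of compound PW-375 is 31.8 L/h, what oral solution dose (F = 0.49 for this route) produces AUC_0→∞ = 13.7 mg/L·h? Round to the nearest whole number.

Dose = CL × AUC_0→∞ / F
     = 31.8 × 13.7 / 0.49 = 889.102 mg

Dose = 889 mg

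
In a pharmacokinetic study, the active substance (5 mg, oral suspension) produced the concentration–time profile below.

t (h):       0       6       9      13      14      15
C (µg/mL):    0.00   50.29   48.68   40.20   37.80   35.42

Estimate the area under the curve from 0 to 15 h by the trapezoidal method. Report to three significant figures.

Trapezoidal AUC_0→15:
  [0→6]: (0.00+50.29)/2 × 6 = 150.87
  [6→9]: (50.29+48.68)/2 × 3 = 148.455
  [9→13]: (48.68+40.20)/2 × 4 = 177.76
  [13→14]: (40.20+37.80)/2 × 1 = 39.0
  [14→15]: (37.80+35.42)/2 × 1 = 36.61
  Sum = 552.695 µg/mL·h

AUC = 553 µg/mL·h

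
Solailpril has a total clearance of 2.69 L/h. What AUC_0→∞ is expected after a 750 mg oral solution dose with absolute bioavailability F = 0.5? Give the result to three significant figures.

AUC = 139 mg/L·h

AUC_0→∞ = F × Dose / CL
        = 0.5 × 750 / 2.69 = 139.405 mg/L·h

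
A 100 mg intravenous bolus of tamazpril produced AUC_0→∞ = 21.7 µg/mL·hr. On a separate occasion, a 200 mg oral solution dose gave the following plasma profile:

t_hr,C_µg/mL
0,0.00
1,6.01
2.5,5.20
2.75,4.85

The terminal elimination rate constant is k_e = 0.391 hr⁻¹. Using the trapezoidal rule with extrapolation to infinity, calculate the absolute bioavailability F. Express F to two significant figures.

F = 0.58

Trapezoidal AUC_0→2.75 (oral solution):
  [0→1]: (0.00+6.01)/2 × 1 = 3.005
  [1→2.5]: (6.01+5.20)/2 × 1.5 = 8.4075
  [2.5→2.75]: (5.20+4.85)/2 × 0.25 = 1.25625
  Sum = 12.66875 µg/mL·hr
Tail: C_last/k_e = 4.85/0.391 = 12.404
AUC_0→∞ (oral solution) = 12.66875 + 12.404 = 25.07275 µg/mL·hr
F = (AUC_ev/D_ev)/(AUC_iv/D_iv) = (25.07275/200)/(21.7/100) = 0.12536375/0.217 = 0.5777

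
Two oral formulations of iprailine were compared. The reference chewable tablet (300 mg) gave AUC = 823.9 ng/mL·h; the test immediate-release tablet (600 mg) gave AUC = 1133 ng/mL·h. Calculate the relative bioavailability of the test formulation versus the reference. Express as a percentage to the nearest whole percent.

F_rel = (AUC_test/D_test) / (AUC_ref/D_ref)
      = (1133/600) / (823.9/300)
      = 1.88833 / 2.74633 = 0.6876 = 68.76%

F_rel = 69%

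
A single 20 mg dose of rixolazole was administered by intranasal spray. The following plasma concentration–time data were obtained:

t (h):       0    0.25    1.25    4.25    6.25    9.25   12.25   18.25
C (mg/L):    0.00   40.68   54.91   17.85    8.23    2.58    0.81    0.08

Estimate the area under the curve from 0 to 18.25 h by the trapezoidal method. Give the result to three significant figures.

AUC = 212 mg/L·h

Trapezoidal AUC_0→18.25:
  [0→0.25]: (0.00+40.68)/2 × 0.25 = 5.085
  [0.25→1.25]: (40.68+54.91)/2 × 1 = 47.795
  [1.25→4.25]: (54.91+17.85)/2 × 3 = 109.14
  [4.25→6.25]: (17.85+8.23)/2 × 2 = 26.08
  [6.25→9.25]: (8.23+2.58)/2 × 3 = 16.215
  [9.25→12.25]: (2.58+0.81)/2 × 3 = 5.085
  [12.25→18.25]: (0.81+0.08)/2 × 6 = 2.67
  Sum = 212.07 mg/L·h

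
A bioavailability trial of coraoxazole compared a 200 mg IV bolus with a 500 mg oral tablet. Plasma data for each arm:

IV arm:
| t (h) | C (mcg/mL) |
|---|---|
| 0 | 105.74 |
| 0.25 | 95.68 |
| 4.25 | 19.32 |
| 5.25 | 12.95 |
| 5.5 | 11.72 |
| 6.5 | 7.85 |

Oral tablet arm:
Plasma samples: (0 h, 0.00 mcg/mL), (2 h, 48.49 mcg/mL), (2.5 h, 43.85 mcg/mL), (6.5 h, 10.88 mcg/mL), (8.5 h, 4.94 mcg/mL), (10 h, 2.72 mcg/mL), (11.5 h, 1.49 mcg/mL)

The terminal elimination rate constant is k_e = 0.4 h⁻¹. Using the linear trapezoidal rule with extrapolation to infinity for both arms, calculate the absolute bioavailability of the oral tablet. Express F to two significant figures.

F = 0.28

Trapezoidal AUC_0→6.5 (IV):
  [0→0.25]: (105.74+95.68)/2 × 0.25 = 25.1775
  [0.25→4.25]: (95.68+19.32)/2 × 4 = 230.0
  [4.25→5.25]: (19.32+12.95)/2 × 1 = 16.135
  [5.25→5.5]: (12.95+11.72)/2 × 0.25 = 3.08375
  [5.5→6.5]: (11.72+7.85)/2 × 1 = 9.785
  Sum = 284.18125 mcg/mL·h
IV tail: 7.85/0.4 = 19.625; AUC_iv,0→∞ = 284.18125 + 19.625 = 303.80625 mcg/mL·h
Trapezoidal AUC_0→11.5 (oral tablet):
  [0→2]: (0.00+48.49)/2 × 2 = 48.49
  [2→2.5]: (48.49+43.85)/2 × 0.5 = 23.085
  [2.5→6.5]: (43.85+10.88)/2 × 4 = 109.46
  [6.5→8.5]: (10.88+4.94)/2 × 2 = 15.82
  [8.5→10]: (4.94+2.72)/2 × 1.5 = 5.745
  [10→11.5]: (2.72+1.49)/2 × 1.5 = 3.1575
  Sum = 205.7575 mcg/mL·h
oral tablet tail: 1.49/0.4 = 3.725; AUC_ev,0→∞ = 205.7575 + 3.725 = 209.4825 mcg/mL·h
F = (AUC_ev/D_ev)/(AUC_iv/D_iv) = (209.4825/500)/(303.80625/200) = 0.418965/1.51903 = 0.2758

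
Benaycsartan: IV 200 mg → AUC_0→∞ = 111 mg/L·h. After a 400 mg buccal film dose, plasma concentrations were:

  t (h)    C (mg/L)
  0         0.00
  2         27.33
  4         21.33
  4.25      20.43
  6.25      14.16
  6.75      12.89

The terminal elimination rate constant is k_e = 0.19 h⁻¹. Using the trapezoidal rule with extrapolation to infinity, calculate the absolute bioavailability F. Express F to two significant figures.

F = 0.86

Trapezoidal AUC_0→6.75 (buccal film):
  [0→2]: (0.00+27.33)/2 × 2 = 27.33
  [2→4]: (27.33+21.33)/2 × 2 = 48.66
  [4→4.25]: (21.33+20.43)/2 × 0.25 = 5.22
  [4.25→6.25]: (20.43+14.16)/2 × 2 = 34.59
  [6.25→6.75]: (14.16+12.89)/2 × 0.5 = 6.7625
  Sum = 122.5625 mg/L·h
Tail: C_last/k_e = 12.89/0.19 = 67.842
AUC_0→∞ (buccal film) = 122.5625 + 67.842 = 190.4045 mg/L·h
F = (AUC_ev/D_ev)/(AUC_iv/D_iv) = (190.4045/400)/(111/200) = 0.47601125/0.555 = 0.8577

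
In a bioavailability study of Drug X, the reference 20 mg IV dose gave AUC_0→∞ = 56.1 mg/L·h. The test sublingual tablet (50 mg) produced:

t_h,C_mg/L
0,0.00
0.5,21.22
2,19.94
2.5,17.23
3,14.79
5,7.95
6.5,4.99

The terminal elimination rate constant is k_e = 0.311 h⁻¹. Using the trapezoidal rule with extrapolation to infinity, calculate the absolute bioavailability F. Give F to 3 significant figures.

Trapezoidal AUC_0→6.5 (sublingual tablet):
  [0→0.5]: (0.00+21.22)/2 × 0.5 = 5.305
  [0.5→2]: (21.22+19.94)/2 × 1.5 = 30.87
  [2→2.5]: (19.94+17.23)/2 × 0.5 = 9.2925
  [2.5→3]: (17.23+14.79)/2 × 0.5 = 8.005
  [3→5]: (14.79+7.95)/2 × 2 = 22.74
  [5→6.5]: (7.95+4.99)/2 × 1.5 = 9.705
  Sum = 85.9175 mg/L·h
Tail: C_last/k_e = 4.99/0.311 = 16.045
AUC_0→∞ (sublingual tablet) = 85.9175 + 16.045 = 101.9625 mg/L·h
F = (AUC_ev/D_ev)/(AUC_iv/D_iv) = (101.9625/50)/(56.1/20) = 2.03925/2.805 = 0.7270

F = 0.727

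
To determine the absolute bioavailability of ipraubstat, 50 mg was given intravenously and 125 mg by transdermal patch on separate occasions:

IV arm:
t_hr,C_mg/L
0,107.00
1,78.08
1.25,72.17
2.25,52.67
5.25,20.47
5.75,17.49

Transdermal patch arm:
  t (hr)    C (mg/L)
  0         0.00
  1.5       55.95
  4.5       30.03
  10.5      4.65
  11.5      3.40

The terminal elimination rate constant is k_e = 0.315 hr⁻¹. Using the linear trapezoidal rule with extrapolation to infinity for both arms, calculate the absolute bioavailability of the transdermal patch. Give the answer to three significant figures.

F = 0.333

Trapezoidal AUC_0→5.75 (IV):
  [0→1]: (107.00+78.08)/2 × 1 = 92.54
  [1→1.25]: (78.08+72.17)/2 × 0.25 = 18.78125
  [1.25→2.25]: (72.17+52.67)/2 × 1 = 62.42
  [2.25→5.25]: (52.67+20.47)/2 × 3 = 109.71
  [5.25→5.75]: (20.47+17.49)/2 × 0.5 = 9.49
  Sum = 292.94125 mg/L·hr
IV tail: 17.49/0.315 = 55.524; AUC_iv,0→∞ = 292.94125 + 55.524 = 348.46525 mg/L·hr
Trapezoidal AUC_0→11.5 (transdermal patch):
  [0→1.5]: (0.00+55.95)/2 × 1.5 = 41.9625
  [1.5→4.5]: (55.95+30.03)/2 × 3 = 128.97
  [4.5→10.5]: (30.03+4.65)/2 × 6 = 104.04
  [10.5→11.5]: (4.65+3.40)/2 × 1 = 4.025
  Sum = 278.9975 mg/L·hr
transdermal patch tail: 3.40/0.315 = 10.794; AUC_ev,0→∞ = 278.9975 + 10.794 = 289.7915 mg/L·hr
F = (AUC_ev/D_ev)/(AUC_iv/D_iv) = (289.7915/125)/(348.46525/50) = 2.318332/6.969305 = 0.3326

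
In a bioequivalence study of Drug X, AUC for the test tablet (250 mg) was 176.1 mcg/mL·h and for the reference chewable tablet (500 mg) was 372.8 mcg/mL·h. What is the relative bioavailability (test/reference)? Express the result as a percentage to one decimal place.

F_rel = (AUC_test/D_test) / (AUC_ref/D_ref)
      = (176.1/250) / (372.8/500)
      = 0.7044 / 0.7456 = 0.9447 = 94.47%

F_rel = 94.5%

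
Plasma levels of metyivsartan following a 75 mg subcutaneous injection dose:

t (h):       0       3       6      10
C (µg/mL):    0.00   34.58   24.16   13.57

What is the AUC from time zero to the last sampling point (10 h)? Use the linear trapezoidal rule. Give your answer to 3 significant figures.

AUC = 215 µg/mL·h

Trapezoidal AUC_0→10:
  [0→3]: (0.00+34.58)/2 × 3 = 51.87
  [3→6]: (34.58+24.16)/2 × 3 = 88.11
  [6→10]: (24.16+13.57)/2 × 4 = 75.46
  Sum = 215.44 µg/mL·h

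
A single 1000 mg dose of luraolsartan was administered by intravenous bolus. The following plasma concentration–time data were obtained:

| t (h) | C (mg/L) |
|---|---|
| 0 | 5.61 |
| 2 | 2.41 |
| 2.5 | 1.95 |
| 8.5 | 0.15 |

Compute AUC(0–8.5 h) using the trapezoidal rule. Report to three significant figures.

AUC = 15.4 mg/L·h

Trapezoidal AUC_0→8.5:
  [0→2]: (5.61+2.41)/2 × 2 = 8.02
  [2→2.5]: (2.41+1.95)/2 × 0.5 = 1.09
  [2.5→8.5]: (1.95+0.15)/2 × 6 = 6.3
  Sum = 15.41 mg/L·h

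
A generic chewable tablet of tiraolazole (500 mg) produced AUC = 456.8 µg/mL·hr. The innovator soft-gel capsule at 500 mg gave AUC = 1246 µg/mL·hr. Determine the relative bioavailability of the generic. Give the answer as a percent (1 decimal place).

F_rel = (AUC_test/D_test) / (AUC_ref/D_ref)
      = (456.8/500) / (1246/500)
      = 0.9136 / 2.492 = 0.3666 = 36.66%

F_rel = 36.7%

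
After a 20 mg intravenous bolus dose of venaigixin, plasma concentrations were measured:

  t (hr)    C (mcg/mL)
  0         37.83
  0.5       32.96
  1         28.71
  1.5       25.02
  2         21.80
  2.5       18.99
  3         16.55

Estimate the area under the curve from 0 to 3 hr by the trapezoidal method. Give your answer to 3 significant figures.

Trapezoidal AUC_0→3:
  [0→0.5]: (37.83+32.96)/2 × 0.5 = 17.6975
  [0.5→1]: (32.96+28.71)/2 × 0.5 = 15.4175
  [1→1.5]: (28.71+25.02)/2 × 0.5 = 13.4325
  [1.5→2]: (25.02+21.80)/2 × 0.5 = 11.705
  [2→2.5]: (21.80+18.99)/2 × 0.5 = 10.1975
  [2.5→3]: (18.99+16.55)/2 × 0.5 = 8.885
  Sum = 77.335 mcg/mL·hr

AUC = 77.3 mcg/mL·hr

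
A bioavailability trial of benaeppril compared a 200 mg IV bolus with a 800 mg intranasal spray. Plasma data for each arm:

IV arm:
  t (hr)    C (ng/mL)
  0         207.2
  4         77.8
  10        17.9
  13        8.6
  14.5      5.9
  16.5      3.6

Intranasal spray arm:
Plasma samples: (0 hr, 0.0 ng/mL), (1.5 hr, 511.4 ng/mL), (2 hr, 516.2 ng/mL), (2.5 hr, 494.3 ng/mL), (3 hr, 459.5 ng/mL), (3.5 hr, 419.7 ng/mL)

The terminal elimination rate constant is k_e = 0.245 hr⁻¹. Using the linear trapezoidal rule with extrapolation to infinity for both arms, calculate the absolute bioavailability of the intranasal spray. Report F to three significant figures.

F = 0.822

Trapezoidal AUC_0→16.5 (IV):
  [0→4]: (207.2+77.8)/2 × 4 = 570.0
  [4→10]: (77.8+17.9)/2 × 6 = 287.1
  [10→13]: (17.9+8.6)/2 × 3 = 39.75
  [13→14.5]: (8.6+5.9)/2 × 1.5 = 10.875
  [14.5→16.5]: (5.9+3.6)/2 × 2 = 9.5
  Sum = 917.225 ng/mL·hr
IV tail: 3.6/0.245 = 14.694; AUC_iv,0→∞ = 917.225 + 14.694 = 931.919 ng/mL·hr
Trapezoidal AUC_0→3.5 (intranasal spray):
  [0→1.5]: (0.0+511.4)/2 × 1.5 = 383.55
  [1.5→2]: (511.4+516.2)/2 × 0.5 = 256.9
  [2→2.5]: (516.2+494.3)/2 × 0.5 = 252.625
  [2.5→3]: (494.3+459.5)/2 × 0.5 = 238.45
  [3→3.5]: (459.5+419.7)/2 × 0.5 = 219.8
  Sum = 1351.325 ng/mL·hr
intranasal spray tail: 419.7/0.245 = 1713.061; AUC_ev,0→∞ = 1351.325 + 1713.061 = 3064.386 ng/mL·hr
F = (AUC_ev/D_ev)/(AUC_iv/D_iv) = (3064.386/800)/(931.919/200) = 3.8304825/4.659595 = 0.8221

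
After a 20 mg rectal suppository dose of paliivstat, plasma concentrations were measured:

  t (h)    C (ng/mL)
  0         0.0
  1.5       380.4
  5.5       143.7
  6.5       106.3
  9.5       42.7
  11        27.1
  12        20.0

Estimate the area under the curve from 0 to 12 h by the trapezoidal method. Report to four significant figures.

AUC = 1758 ng/mL·h

Trapezoidal AUC_0→12:
  [0→1.5]: (0.0+380.4)/2 × 1.5 = 285.3
  [1.5→5.5]: (380.4+143.7)/2 × 4 = 1048.2
  [5.5→6.5]: (143.7+106.3)/2 × 1 = 125.0
  [6.5→9.5]: (106.3+42.7)/2 × 3 = 223.5
  [9.5→11]: (42.7+27.1)/2 × 1.5 = 52.35
  [11→12]: (27.1+20.0)/2 × 1 = 23.55
  Sum = 1757.9 ng/mL·h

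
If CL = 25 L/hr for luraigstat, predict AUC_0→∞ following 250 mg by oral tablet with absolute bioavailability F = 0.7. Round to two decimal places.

AUC_0→∞ = F × Dose / CL
        = 0.7 × 250 / 25 = 7 mg/L·hr

AUC = 7.00 mg/L·hr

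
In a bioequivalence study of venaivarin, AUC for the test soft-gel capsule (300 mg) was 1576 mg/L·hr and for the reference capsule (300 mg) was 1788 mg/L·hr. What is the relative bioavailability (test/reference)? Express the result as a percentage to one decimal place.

F_rel = (AUC_test/D_test) / (AUC_ref/D_ref)
      = (1576/300) / (1788/300)
      = 5.25333 / 5.96 = 0.8814 = 88.14%

F_rel = 88.1%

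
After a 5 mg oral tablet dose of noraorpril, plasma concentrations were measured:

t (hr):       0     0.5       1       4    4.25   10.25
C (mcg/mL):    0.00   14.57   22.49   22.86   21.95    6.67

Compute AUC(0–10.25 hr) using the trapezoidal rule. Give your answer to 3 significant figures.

AUC = 172 mcg/mL·hr

Trapezoidal AUC_0→10.25:
  [0→0.5]: (0.00+14.57)/2 × 0.5 = 3.6425
  [0.5→1]: (14.57+22.49)/2 × 0.5 = 9.265
  [1→4]: (22.49+22.86)/2 × 3 = 68.025
  [4→4.25]: (22.86+21.95)/2 × 0.25 = 5.60125
  [4.25→10.25]: (21.95+6.67)/2 × 6 = 85.86
  Sum = 172.39375 mcg/mL·hr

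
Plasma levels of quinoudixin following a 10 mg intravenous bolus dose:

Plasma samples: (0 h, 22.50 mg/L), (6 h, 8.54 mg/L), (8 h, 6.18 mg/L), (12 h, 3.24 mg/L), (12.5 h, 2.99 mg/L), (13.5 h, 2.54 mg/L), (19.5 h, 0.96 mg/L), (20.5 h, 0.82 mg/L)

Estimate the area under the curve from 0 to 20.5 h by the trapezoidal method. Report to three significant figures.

AUC = 142 mg/L·h

Trapezoidal AUC_0→20.5:
  [0→6]: (22.50+8.54)/2 × 6 = 93.12
  [6→8]: (8.54+6.18)/2 × 2 = 14.72
  [8→12]: (6.18+3.24)/2 × 4 = 18.84
  [12→12.5]: (3.24+2.99)/2 × 0.5 = 1.5575
  [12.5→13.5]: (2.99+2.54)/2 × 1 = 2.765
  [13.5→19.5]: (2.54+0.96)/2 × 6 = 10.5
  [19.5→20.5]: (0.96+0.82)/2 × 1 = 0.89
  Sum = 142.3925 mg/L·h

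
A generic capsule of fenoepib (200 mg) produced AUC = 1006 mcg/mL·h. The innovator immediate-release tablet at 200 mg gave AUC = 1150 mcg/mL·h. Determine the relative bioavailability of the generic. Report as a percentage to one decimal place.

F_rel = (AUC_test/D_test) / (AUC_ref/D_ref)
      = (1006/200) / (1150/200)
      = 5.03 / 5.75 = 0.8748 = 87.48%

F_rel = 87.5%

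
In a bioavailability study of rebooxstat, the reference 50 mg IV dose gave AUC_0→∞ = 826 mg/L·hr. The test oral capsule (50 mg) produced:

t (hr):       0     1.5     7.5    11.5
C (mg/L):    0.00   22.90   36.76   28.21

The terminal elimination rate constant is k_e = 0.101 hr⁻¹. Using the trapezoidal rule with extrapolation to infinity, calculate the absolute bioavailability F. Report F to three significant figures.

F = 0.733

Trapezoidal AUC_0→11.5 (oral capsule):
  [0→1.5]: (0.00+22.90)/2 × 1.5 = 17.175
  [1.5→7.5]: (22.90+36.76)/2 × 6 = 178.98
  [7.5→11.5]: (36.76+28.21)/2 × 4 = 129.94
  Sum = 326.095 mg/L·hr
Tail: C_last/k_e = 28.21/0.101 = 279.307
AUC_0→∞ (oral capsule) = 326.095 + 279.307 = 605.402 mg/L·hr
F = (AUC_ev/D_ev)/(AUC_iv/D_iv) = (605.402/50)/(826/50) = 12.10804/16.52 = 0.7329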